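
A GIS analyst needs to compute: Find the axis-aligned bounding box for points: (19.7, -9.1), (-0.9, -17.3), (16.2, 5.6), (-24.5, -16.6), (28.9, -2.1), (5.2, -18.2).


x range: [-24.5, 28.9]
y range: [-18.2, 5.6]
Bounding box: (-24.5,-18.2) to (28.9,5.6)

(-24.5,-18.2) to (28.9,5.6)


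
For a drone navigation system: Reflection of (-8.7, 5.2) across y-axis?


Reflection over y-axis: (x,y) -> (-x,y)
(-8.7, 5.2) -> (8.7, 5.2)

(8.7, 5.2)


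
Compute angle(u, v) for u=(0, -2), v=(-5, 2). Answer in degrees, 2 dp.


u.v = -4, |u| = sqrt(4) = 2, |v| = sqrt(29) = 5.3852
cos(theta) = u.v/(|u||v|) = -4/sqrt(116) = -0.371391
theta = acos(-0.371391) = 111.8 degrees

111.8 degrees


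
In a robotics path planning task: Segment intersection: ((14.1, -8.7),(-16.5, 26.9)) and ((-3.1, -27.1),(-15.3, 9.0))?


Cross products: d1=-845.4, d2=-175.06, d3=1175.36, d4=505.02
d1*d2 < 0 and d3*d4 < 0? no

No, they don't intersect


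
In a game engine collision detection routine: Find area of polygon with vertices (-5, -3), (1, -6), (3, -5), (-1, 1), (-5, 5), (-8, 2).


Shoelace sum: ((-5)*(-6) - 1*(-3)) + (1*(-5) - 3*(-6)) + (3*1 - (-1)*(-5)) + ((-1)*5 - (-5)*1) + ((-5)*2 - (-8)*5) + ((-8)*(-3) - (-5)*2)
= 108
Area = |108|/2 = 54

54


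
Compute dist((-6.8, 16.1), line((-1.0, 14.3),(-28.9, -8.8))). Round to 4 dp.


|cross product| = 184.2
|line direction| = sqrt(1312.02) = 36.2218
Distance = 184.2/sqrt(1312.02) = 5.0853

5.0853


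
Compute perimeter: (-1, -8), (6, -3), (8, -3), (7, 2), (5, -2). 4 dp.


Sides: (-1, -8)->(6, -3): sqrt(74) = 8.602325, (6, -3)->(8, -3): sqrt(4) = 2, (8, -3)->(7, 2): sqrt(26) = 5.09902, (7, 2)->(5, -2): sqrt(20) = 4.472136, (5, -2)->(-1, -8): sqrt(72) = 8.485281
Sum = 28.658762
Perimeter = 28.6588

28.6588


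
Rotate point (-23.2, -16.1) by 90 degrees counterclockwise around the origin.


90° CCW: (x,y) -> (-y, x)
(-23.2,-16.1) -> (16.1, -23.2)

(16.1, -23.2)


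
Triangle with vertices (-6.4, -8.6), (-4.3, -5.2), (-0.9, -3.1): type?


Side lengths squared: AB^2=15.97, BC^2=15.97, CA^2=60.5
Sorted: [15.97, 15.97, 60.5]
By sides: Isosceles, By angles: Obtuse

Isosceles, Obtuse


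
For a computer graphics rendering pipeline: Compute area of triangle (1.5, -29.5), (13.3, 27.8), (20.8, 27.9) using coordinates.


Area = |x_A(y_B-y_C) + x_B(y_C-y_A) + x_C(y_A-y_B)|/2
= |(-0.15) + 763.42 + (-1191.84)|/2
= 428.57/2 = 214.285

214.285


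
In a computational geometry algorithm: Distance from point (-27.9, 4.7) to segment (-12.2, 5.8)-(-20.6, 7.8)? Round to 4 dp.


Project P onto AB: t = 1 (clamped to [0,1])
Closest point on segment: (-20.6, 7.8)
Distance: 7.931

7.931


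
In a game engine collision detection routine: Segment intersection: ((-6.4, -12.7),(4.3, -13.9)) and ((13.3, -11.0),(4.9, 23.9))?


Cross products: d1=701.81, d2=338.46, d3=41.83, d4=405.18
d1*d2 < 0 and d3*d4 < 0? no

No, they don't intersect


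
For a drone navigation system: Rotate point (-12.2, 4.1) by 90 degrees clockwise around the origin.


90° CW: (x,y) -> (y, -x)
(-12.2,4.1) -> (4.1, 12.2)

(4.1, 12.2)


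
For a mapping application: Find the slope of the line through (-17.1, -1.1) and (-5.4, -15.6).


slope = (y2-y1)/(x2-x1) = ((-15.6)-(-1.1))/((-5.4)-(-17.1)) = (-14.5)/11.7 = -1.2393

-1.2393


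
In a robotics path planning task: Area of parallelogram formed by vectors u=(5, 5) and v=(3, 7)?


|u x v| = |5*7 - 5*3|
= |35 - 15| = 20

20


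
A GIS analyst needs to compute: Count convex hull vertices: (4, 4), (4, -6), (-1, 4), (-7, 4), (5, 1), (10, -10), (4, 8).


Convex hull vertices (CCW): (-7, 4), (4, -6), (10, -10), (4, 8)
Count = 4

4


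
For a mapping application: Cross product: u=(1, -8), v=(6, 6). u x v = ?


u x v = u_x*v_y - u_y*v_x = 1*6 - (-8)*6
= 6 - (-48) = 54

54


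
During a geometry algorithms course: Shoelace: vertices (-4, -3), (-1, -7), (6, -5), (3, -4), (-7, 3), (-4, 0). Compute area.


Shoelace sum: ((-4)*(-7) - (-1)*(-3)) + ((-1)*(-5) - 6*(-7)) + (6*(-4) - 3*(-5)) + (3*3 - (-7)*(-4)) + ((-7)*0 - (-4)*3) + ((-4)*(-3) - (-4)*0)
= 68
Area = |68|/2 = 34

34


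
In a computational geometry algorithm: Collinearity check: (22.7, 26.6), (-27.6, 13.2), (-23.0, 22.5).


Cross product: ((-27.6)-22.7)*(22.5-26.6) - (13.2-26.6)*((-23)-22.7)
= -406.15

No, not collinear


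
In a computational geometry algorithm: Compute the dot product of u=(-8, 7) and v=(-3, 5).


u . v = u_x*v_x + u_y*v_y = (-8)*(-3) + 7*5
= 24 + 35 = 59

59


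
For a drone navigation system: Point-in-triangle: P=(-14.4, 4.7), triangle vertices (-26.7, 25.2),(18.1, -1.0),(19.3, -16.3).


Cross products: AB x AP = -596.14, BC x BP = -490.41, CA x CP = 432.55
All same sign? no

No, outside


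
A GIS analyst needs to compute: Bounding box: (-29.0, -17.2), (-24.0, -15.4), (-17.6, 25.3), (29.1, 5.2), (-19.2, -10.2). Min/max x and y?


x range: [-29, 29.1]
y range: [-17.2, 25.3]
Bounding box: (-29,-17.2) to (29.1,25.3)

(-29,-17.2) to (29.1,25.3)


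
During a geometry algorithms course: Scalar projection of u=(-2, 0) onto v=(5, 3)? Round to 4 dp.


u.v = -10, |v| = sqrt(34) = 5.831
Scalar projection = u.v / |v| = -10 / sqrt(34) = -1.715

-1.715


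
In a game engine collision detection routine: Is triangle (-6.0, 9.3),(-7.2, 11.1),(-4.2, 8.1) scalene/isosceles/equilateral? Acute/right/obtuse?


Side lengths squared: AB^2=4.68, BC^2=18, CA^2=4.68
Sorted: [4.68, 4.68, 18]
By sides: Isosceles, By angles: Obtuse

Isosceles, Obtuse


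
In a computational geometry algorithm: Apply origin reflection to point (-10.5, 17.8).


Reflection over origin: (x,y) -> (-x,-y)
(-10.5, 17.8) -> (10.5, -17.8)

(10.5, -17.8)


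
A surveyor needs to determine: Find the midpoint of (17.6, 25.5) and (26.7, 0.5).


M = ((17.6+26.7)/2, (25.5+0.5)/2)
= (22.15, 13)

(22.15, 13)


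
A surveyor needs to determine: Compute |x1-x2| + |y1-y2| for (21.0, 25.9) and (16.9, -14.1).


|21-16.9| + |25.9-(-14.1)| = 4.1 + 40 = 44.1

44.1


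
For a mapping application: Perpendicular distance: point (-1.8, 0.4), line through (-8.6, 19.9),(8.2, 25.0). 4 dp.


|cross product| = 362.28
|line direction| = sqrt(308.25) = 17.557
Distance = 362.28/sqrt(308.25) = 20.6344

20.6344


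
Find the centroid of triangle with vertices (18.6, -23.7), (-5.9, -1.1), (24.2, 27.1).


Centroid = ((x_A+x_B+x_C)/3, (y_A+y_B+y_C)/3)
= ((18.6+(-5.9)+24.2)/3, ((-23.7)+(-1.1)+27.1)/3)
= (12.3, 0.7667)

(12.3, 0.7667)


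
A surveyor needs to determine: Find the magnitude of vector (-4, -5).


|u| = sqrt((-4)^2 + (-5)^2) = sqrt(41) = 6.4031

6.4031


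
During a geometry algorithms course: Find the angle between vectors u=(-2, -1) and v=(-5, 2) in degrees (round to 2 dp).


u.v = 8, |u| = sqrt(5) = 2.2361, |v| = sqrt(29) = 5.3852
cos(theta) = u.v/(|u||v|) = 8/sqrt(145) = 0.664364
theta = acos(0.664364) = 48.37 degrees

48.37 degrees


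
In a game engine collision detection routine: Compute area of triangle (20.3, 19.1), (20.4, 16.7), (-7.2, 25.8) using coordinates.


Area = |x_A(y_B-y_C) + x_B(y_C-y_A) + x_C(y_A-y_B)|/2
= |(-184.73) + 136.68 + (-17.28)|/2
= 65.33/2 = 32.665

32.665


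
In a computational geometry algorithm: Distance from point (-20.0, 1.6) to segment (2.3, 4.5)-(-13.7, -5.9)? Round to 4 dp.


Project P onto AB: t = 1 (clamped to [0,1])
Closest point on segment: (-13.7, -5.9)
Distance: 9.7949

9.7949


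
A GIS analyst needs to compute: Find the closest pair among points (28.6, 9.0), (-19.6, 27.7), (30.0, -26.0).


d(P0,P1) = 51.7004, d(P0,P2) = 35.028, d(P1,P2) = 73.1016
Closest: P0 and P2

Closest pair: (28.6, 9.0) and (30.0, -26.0), distance = 35.028


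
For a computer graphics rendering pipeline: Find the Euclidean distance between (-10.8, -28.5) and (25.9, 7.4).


dx=36.7, dy=35.9
d^2 = 36.7^2 + 35.9^2 = 2635.7
d = sqrt(2635.7) = 51.3391

51.3391


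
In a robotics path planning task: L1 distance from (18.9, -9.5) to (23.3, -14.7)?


|18.9-23.3| + |(-9.5)-(-14.7)| = 4.4 + 5.2 = 9.6

9.6


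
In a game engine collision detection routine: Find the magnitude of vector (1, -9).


|u| = sqrt(1^2 + (-9)^2) = sqrt(82) = 9.0554

9.0554


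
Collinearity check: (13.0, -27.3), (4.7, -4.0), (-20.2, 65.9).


Cross product: (4.7-13)*(65.9-(-27.3)) - ((-4)-(-27.3))*((-20.2)-13)
= 0

Yes, collinear


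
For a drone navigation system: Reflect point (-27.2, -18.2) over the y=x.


Reflection over y=x: (x,y) -> (y,x)
(-27.2, -18.2) -> (-18.2, -27.2)

(-18.2, -27.2)


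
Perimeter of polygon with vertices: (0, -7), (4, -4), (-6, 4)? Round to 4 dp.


Sides: (0, -7)->(4, -4): sqrt(25) = 5, (4, -4)->(-6, 4): sqrt(164) = 12.806248, (-6, 4)->(0, -7): sqrt(157) = 12.529964
Sum = 30.336212
Perimeter = 30.3362

30.3362


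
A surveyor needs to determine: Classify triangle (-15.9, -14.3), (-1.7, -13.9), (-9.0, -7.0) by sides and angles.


Side lengths squared: AB^2=201.8, BC^2=100.9, CA^2=100.9
Sorted: [100.9, 100.9, 201.8]
By sides: Isosceles, By angles: Right

Isosceles, Right


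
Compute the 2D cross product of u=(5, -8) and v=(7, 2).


u x v = u_x*v_y - u_y*v_x = 5*2 - (-8)*7
= 10 - (-56) = 66

66


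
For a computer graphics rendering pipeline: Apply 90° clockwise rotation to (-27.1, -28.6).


90° CW: (x,y) -> (y, -x)
(-27.1,-28.6) -> (-28.6, 27.1)

(-28.6, 27.1)


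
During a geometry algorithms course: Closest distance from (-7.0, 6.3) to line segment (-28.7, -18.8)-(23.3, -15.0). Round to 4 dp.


Project P onto AB: t = 0.4502 (clamped to [0,1])
Closest point on segment: (-5.2908, -17.0893)
Distance: 23.4517

23.4517


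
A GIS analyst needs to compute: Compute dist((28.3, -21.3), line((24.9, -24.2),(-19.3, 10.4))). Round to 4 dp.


|cross product| = 245.82
|line direction| = sqrt(3150.8) = 56.132
Distance = 245.82/sqrt(3150.8) = 4.3793

4.3793


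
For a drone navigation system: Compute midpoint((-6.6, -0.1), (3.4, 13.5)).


M = (((-6.6)+3.4)/2, ((-0.1)+13.5)/2)
= (-1.6, 6.7)

(-1.6, 6.7)


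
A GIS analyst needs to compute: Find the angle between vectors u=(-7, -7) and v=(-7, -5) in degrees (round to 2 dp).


u.v = 84, |u| = sqrt(98) = 9.8995, |v| = sqrt(74) = 8.6023
cos(theta) = u.v/(|u||v|) = 84/sqrt(7252) = 0.986394
theta = acos(0.986394) = 9.46 degrees

9.46 degrees


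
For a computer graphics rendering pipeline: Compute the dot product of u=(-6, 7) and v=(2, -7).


u . v = u_x*v_x + u_y*v_y = (-6)*2 + 7*(-7)
= (-12) + (-49) = -61

-61


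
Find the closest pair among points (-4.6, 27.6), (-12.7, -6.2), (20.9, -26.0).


d(P0,P1) = 34.757, d(P0,P2) = 59.3566, d(P1,P2) = 39
Closest: P0 and P1

Closest pair: (-4.6, 27.6) and (-12.7, -6.2), distance = 34.757


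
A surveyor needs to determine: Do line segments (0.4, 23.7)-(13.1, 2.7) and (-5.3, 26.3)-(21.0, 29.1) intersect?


Cross products: d1=-84.34, d2=-672.2, d3=-86.68, d4=501.18
d1*d2 < 0 and d3*d4 < 0? no

No, they don't intersect


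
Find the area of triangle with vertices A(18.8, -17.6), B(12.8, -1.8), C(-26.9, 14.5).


Area = |x_A(y_B-y_C) + x_B(y_C-y_A) + x_C(y_A-y_B)|/2
= |(-306.44) + 410.88 + 425.02|/2
= 529.46/2 = 264.73

264.73


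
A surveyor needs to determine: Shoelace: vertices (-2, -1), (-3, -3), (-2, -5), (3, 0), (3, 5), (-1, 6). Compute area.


Shoelace sum: ((-2)*(-3) - (-3)*(-1)) + ((-3)*(-5) - (-2)*(-3)) + ((-2)*0 - 3*(-5)) + (3*5 - 3*0) + (3*6 - (-1)*5) + ((-1)*(-1) - (-2)*6)
= 78
Area = |78|/2 = 39

39


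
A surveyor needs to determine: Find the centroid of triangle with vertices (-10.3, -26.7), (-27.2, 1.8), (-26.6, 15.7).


Centroid = ((x_A+x_B+x_C)/3, (y_A+y_B+y_C)/3)
= (((-10.3)+(-27.2)+(-26.6))/3, ((-26.7)+1.8+15.7)/3)
= (-21.3667, -3.0667)

(-21.3667, -3.0667)


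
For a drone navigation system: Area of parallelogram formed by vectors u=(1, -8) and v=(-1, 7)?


|u x v| = |1*7 - (-8)*(-1)|
= |7 - 8| = 1

1


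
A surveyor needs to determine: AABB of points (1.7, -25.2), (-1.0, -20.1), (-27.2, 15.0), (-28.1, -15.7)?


x range: [-28.1, 1.7]
y range: [-25.2, 15]
Bounding box: (-28.1,-25.2) to (1.7,15)

(-28.1,-25.2) to (1.7,15)


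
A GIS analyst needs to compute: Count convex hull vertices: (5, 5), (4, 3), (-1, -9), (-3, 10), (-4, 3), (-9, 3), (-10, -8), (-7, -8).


Convex hull vertices (CCW): (-10, -8), (-1, -9), (5, 5), (-3, 10), (-9, 3)
Count = 5

5


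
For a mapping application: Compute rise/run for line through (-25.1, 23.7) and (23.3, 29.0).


slope = (y2-y1)/(x2-x1) = (29-23.7)/(23.3-(-25.1)) = 5.3/48.4 = 0.1095

0.1095


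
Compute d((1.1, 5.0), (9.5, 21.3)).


dx=8.4, dy=16.3
d^2 = 8.4^2 + 16.3^2 = 336.25
d = sqrt(336.25) = 18.3371

18.3371


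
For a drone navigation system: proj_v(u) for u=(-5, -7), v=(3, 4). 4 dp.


u.v = -43, |v| = sqrt(25) = 5
Scalar projection = u.v / |v| = -43 / sqrt(25) = -8.6

-8.6


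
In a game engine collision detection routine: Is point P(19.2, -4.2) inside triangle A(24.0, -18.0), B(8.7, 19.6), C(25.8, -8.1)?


Cross products: AB x AP = -30.66, BC x BP = -116.13, CA x CP = -72.36
All same sign? yes

Yes, inside


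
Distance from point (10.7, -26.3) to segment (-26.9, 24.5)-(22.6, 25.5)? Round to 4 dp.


Project P onto AB: t = 0.7386 (clamped to [0,1])
Closest point on segment: (9.6588, 25.2386)
Distance: 51.5491

51.5491


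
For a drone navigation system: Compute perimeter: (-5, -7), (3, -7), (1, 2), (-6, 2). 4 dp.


Sides: (-5, -7)->(3, -7): sqrt(64) = 8, (3, -7)->(1, 2): sqrt(85) = 9.219544, (1, 2)->(-6, 2): sqrt(49) = 7, (-6, 2)->(-5, -7): sqrt(82) = 9.055385
Sum = 33.274929
Perimeter = 33.2749

33.2749


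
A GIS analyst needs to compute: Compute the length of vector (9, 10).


|u| = sqrt(9^2 + 10^2) = sqrt(181) = 13.4536

13.4536


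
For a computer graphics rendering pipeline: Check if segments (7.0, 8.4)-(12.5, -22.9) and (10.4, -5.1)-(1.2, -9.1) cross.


Cross products: d1=-137.8, d2=172.16, d3=32.17, d4=-277.79
d1*d2 < 0 and d3*d4 < 0? yes

Yes, they intersect


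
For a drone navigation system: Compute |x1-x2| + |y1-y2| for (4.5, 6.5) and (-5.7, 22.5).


|4.5-(-5.7)| + |6.5-22.5| = 10.2 + 16 = 26.2

26.2


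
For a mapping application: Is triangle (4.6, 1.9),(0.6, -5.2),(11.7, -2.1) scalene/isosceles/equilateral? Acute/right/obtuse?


Side lengths squared: AB^2=66.41, BC^2=132.82, CA^2=66.41
Sorted: [66.41, 66.41, 132.82]
By sides: Isosceles, By angles: Right

Isosceles, Right


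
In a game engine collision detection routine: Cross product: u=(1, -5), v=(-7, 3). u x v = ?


u x v = u_x*v_y - u_y*v_x = 1*3 - (-5)*(-7)
= 3 - 35 = -32

-32


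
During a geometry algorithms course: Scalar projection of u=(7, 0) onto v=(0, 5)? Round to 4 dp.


u.v = 0, |v| = sqrt(25) = 5
Scalar projection = u.v / |v| = 0 / sqrt(25) = 0

0


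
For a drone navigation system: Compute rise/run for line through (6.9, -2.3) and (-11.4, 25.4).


slope = (y2-y1)/(x2-x1) = (25.4-(-2.3))/((-11.4)-6.9) = 27.7/(-18.3) = -1.5137

-1.5137


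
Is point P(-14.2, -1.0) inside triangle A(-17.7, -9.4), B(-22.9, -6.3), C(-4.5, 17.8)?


Cross products: AB x AP = -54.53, BC x BP = -112.15, CA x CP = -15.68
All same sign? yes

Yes, inside


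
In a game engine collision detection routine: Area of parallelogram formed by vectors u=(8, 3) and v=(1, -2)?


|u x v| = |8*(-2) - 3*1|
= |(-16) - 3| = 19

19


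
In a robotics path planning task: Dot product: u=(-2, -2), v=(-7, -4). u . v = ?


u . v = u_x*v_x + u_y*v_y = (-2)*(-7) + (-2)*(-4)
= 14 + 8 = 22

22


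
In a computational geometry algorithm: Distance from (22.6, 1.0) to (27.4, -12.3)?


dx=4.8, dy=-13.3
d^2 = 4.8^2 + (-13.3)^2 = 199.93
d = sqrt(199.93) = 14.1397

14.1397


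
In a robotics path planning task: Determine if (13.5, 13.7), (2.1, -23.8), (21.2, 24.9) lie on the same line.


Cross product: (2.1-13.5)*(24.9-13.7) - ((-23.8)-13.7)*(21.2-13.5)
= 161.07

No, not collinear


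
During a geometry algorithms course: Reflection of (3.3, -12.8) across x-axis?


Reflection over x-axis: (x,y) -> (x,-y)
(3.3, -12.8) -> (3.3, 12.8)

(3.3, 12.8)


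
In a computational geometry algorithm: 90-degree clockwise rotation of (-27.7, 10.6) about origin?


90° CW: (x,y) -> (y, -x)
(-27.7,10.6) -> (10.6, 27.7)

(10.6, 27.7)


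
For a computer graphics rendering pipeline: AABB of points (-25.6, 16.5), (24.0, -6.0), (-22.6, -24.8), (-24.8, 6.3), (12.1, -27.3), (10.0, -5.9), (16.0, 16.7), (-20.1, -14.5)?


x range: [-25.6, 24]
y range: [-27.3, 16.7]
Bounding box: (-25.6,-27.3) to (24,16.7)

(-25.6,-27.3) to (24,16.7)


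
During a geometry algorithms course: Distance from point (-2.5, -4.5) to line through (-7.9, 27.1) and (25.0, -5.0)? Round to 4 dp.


|cross product| = 866.3
|line direction| = sqrt(2112.82) = 45.9654
Distance = 866.3/sqrt(2112.82) = 18.8468

18.8468


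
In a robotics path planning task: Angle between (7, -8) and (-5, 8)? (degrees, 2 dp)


u.v = -99, |u| = sqrt(113) = 10.6301, |v| = sqrt(89) = 9.434
cos(theta) = u.v/(|u||v|) = -99/sqrt(10057) = -0.987191
theta = acos(-0.987191) = 170.82 degrees

170.82 degrees


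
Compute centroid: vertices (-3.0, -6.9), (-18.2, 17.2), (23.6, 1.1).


Centroid = ((x_A+x_B+x_C)/3, (y_A+y_B+y_C)/3)
= (((-3)+(-18.2)+23.6)/3, ((-6.9)+17.2+1.1)/3)
= (0.8, 3.8)

(0.8, 3.8)


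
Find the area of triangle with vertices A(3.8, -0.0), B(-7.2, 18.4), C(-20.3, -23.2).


Area = |x_A(y_B-y_C) + x_B(y_C-y_A) + x_C(y_A-y_B)|/2
= |158.08 + 167.04 + 373.52|/2
= 698.64/2 = 349.32

349.32


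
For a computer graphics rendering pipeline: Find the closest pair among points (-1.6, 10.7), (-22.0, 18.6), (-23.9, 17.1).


d(P0,P1) = 21.8762, d(P0,P2) = 23.2002, d(P1,P2) = 2.4207
Closest: P1 and P2

Closest pair: (-22.0, 18.6) and (-23.9, 17.1), distance = 2.4207


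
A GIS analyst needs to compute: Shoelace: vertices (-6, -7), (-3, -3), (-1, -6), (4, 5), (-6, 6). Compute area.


Shoelace sum: ((-6)*(-3) - (-3)*(-7)) + ((-3)*(-6) - (-1)*(-3)) + ((-1)*5 - 4*(-6)) + (4*6 - (-6)*5) + ((-6)*(-7) - (-6)*6)
= 163
Area = |163|/2 = 81.5

81.5


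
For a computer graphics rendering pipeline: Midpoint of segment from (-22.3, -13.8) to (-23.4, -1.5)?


M = (((-22.3)+(-23.4))/2, ((-13.8)+(-1.5))/2)
= (-22.85, -7.65)

(-22.85, -7.65)


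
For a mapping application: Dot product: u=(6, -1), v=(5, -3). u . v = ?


u . v = u_x*v_x + u_y*v_y = 6*5 + (-1)*(-3)
= 30 + 3 = 33

33


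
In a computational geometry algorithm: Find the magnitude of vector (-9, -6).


|u| = sqrt((-9)^2 + (-6)^2) = sqrt(117) = 10.8167

10.8167


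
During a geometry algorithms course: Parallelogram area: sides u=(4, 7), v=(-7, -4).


|u x v| = |4*(-4) - 7*(-7)|
= |(-16) - (-49)| = 33

33


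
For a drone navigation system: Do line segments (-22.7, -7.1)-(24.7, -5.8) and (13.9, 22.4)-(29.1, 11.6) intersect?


Cross products: d1=-843.68, d2=-312, d3=1350.72, d4=819.04
d1*d2 < 0 and d3*d4 < 0? no

No, they don't intersect


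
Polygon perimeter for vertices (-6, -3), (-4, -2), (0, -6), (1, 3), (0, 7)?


Sides: (-6, -3)->(-4, -2): sqrt(5) = 2.236068, (-4, -2)->(0, -6): sqrt(32) = 5.656854, (0, -6)->(1, 3): sqrt(82) = 9.055385, (1, 3)->(0, 7): sqrt(17) = 4.123106, (0, 7)->(-6, -3): sqrt(136) = 11.661904
Sum = 32.733317
Perimeter = 32.7333

32.7333


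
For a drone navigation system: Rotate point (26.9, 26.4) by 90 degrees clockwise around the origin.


90° CW: (x,y) -> (y, -x)
(26.9,26.4) -> (26.4, -26.9)

(26.4, -26.9)


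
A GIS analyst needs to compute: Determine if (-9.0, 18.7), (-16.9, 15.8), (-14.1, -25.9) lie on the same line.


Cross product: ((-16.9)-(-9))*((-25.9)-18.7) - (15.8-18.7)*((-14.1)-(-9))
= 337.55

No, not collinear


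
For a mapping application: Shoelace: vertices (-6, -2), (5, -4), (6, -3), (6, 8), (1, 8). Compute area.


Shoelace sum: ((-6)*(-4) - 5*(-2)) + (5*(-3) - 6*(-4)) + (6*8 - 6*(-3)) + (6*8 - 1*8) + (1*(-2) - (-6)*8)
= 195
Area = |195|/2 = 97.5

97.5


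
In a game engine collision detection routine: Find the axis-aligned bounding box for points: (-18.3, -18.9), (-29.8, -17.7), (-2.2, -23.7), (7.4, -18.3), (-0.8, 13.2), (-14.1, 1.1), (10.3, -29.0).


x range: [-29.8, 10.3]
y range: [-29, 13.2]
Bounding box: (-29.8,-29) to (10.3,13.2)

(-29.8,-29) to (10.3,13.2)


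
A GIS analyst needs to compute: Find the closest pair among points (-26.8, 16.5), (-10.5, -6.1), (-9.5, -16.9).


d(P0,P1) = 27.8649, d(P0,P2) = 37.6145, d(P1,P2) = 10.8462
Closest: P1 and P2

Closest pair: (-10.5, -6.1) and (-9.5, -16.9), distance = 10.8462


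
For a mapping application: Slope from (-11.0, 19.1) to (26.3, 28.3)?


slope = (y2-y1)/(x2-x1) = (28.3-19.1)/(26.3-(-11)) = 9.2/37.3 = 0.2466

0.2466


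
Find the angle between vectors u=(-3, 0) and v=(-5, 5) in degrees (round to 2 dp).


u.v = 15, |u| = sqrt(9) = 3, |v| = sqrt(50) = 7.0711
cos(theta) = u.v/(|u||v|) = 15/sqrt(450) = 0.707107
theta = acos(0.707107) = 45 degrees

45 degrees


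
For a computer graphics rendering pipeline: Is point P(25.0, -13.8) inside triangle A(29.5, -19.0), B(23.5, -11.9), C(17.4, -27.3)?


Cross products: AB x AP = 0.75, BC x BP = 34.69, CA x CP = 100.27
All same sign? yes

Yes, inside


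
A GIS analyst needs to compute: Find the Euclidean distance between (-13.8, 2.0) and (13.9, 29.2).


dx=27.7, dy=27.2
d^2 = 27.7^2 + 27.2^2 = 1507.13
d = sqrt(1507.13) = 38.8218

38.8218


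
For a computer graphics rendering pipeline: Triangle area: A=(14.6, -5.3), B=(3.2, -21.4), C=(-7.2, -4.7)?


Area = |x_A(y_B-y_C) + x_B(y_C-y_A) + x_C(y_A-y_B)|/2
= |(-243.82) + 1.92 + (-115.92)|/2
= 357.82/2 = 178.91

178.91


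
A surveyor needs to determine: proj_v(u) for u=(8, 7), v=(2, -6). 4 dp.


u.v = -26, |v| = sqrt(40) = 6.3246
Scalar projection = u.v / |v| = -26 / sqrt(40) = -4.111

-4.111


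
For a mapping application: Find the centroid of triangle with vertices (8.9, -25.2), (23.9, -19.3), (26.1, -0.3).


Centroid = ((x_A+x_B+x_C)/3, (y_A+y_B+y_C)/3)
= ((8.9+23.9+26.1)/3, ((-25.2)+(-19.3)+(-0.3))/3)
= (19.6333, -14.9333)

(19.6333, -14.9333)


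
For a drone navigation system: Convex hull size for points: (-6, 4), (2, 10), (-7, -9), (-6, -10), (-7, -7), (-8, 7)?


Convex hull vertices (CCW): (-8, 7), (-7, -9), (-6, -10), (2, 10)
Count = 4

4


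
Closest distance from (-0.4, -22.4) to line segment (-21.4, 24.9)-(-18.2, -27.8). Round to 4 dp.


Project P onto AB: t = 0.9183 (clamped to [0,1])
Closest point on segment: (-18.4613, -23.4967)
Distance: 18.0946

18.0946


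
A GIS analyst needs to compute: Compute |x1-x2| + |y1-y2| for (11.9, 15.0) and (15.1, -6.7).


|11.9-15.1| + |15-(-6.7)| = 3.2 + 21.7 = 24.9

24.9


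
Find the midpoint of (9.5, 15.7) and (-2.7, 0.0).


M = ((9.5+(-2.7))/2, (15.7+0)/2)
= (3.4, 7.85)

(3.4, 7.85)


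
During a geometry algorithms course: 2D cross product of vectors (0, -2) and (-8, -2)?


u x v = u_x*v_y - u_y*v_x = 0*(-2) - (-2)*(-8)
= 0 - 16 = -16

-16


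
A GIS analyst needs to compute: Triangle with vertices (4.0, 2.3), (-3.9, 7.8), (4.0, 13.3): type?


Side lengths squared: AB^2=92.66, BC^2=92.66, CA^2=121
Sorted: [92.66, 92.66, 121]
By sides: Isosceles, By angles: Acute

Isosceles, Acute


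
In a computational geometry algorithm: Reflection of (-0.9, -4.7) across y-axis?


Reflection over y-axis: (x,y) -> (-x,y)
(-0.9, -4.7) -> (0.9, -4.7)

(0.9, -4.7)


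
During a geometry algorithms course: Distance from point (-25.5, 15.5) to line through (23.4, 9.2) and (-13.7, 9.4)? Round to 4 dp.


|cross product| = 223.95
|line direction| = sqrt(1376.45) = 37.1005
Distance = 223.95/sqrt(1376.45) = 6.0363

6.0363


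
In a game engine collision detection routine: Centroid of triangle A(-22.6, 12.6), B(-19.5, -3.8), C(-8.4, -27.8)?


Centroid = ((x_A+x_B+x_C)/3, (y_A+y_B+y_C)/3)
= (((-22.6)+(-19.5)+(-8.4))/3, (12.6+(-3.8)+(-27.8))/3)
= (-16.8333, -6.3333)

(-16.8333, -6.3333)


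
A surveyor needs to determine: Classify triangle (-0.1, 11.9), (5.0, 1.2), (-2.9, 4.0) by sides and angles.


Side lengths squared: AB^2=140.5, BC^2=70.25, CA^2=70.25
Sorted: [70.25, 70.25, 140.5]
By sides: Isosceles, By angles: Right

Isosceles, Right


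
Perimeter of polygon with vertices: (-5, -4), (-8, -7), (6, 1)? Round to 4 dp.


Sides: (-5, -4)->(-8, -7): sqrt(18) = 4.242641, (-8, -7)->(6, 1): sqrt(260) = 16.124515, (6, 1)->(-5, -4): sqrt(146) = 12.083046
Sum = 32.450202
Perimeter = 32.4502

32.4502


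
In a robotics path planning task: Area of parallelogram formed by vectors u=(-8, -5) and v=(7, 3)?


|u x v| = |(-8)*3 - (-5)*7|
= |(-24) - (-35)| = 11

11


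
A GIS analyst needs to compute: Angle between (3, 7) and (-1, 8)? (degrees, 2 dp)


u.v = 53, |u| = sqrt(58) = 7.6158, |v| = sqrt(65) = 8.0623
cos(theta) = u.v/(|u||v|) = 53/sqrt(3770) = 0.863188
theta = acos(0.863188) = 30.32 degrees

30.32 degrees


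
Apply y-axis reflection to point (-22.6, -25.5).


Reflection over y-axis: (x,y) -> (-x,y)
(-22.6, -25.5) -> (22.6, -25.5)

(22.6, -25.5)


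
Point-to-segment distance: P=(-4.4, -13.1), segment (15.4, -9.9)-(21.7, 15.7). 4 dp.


Project P onto AB: t = 0 (clamped to [0,1])
Closest point on segment: (15.4, -9.9)
Distance: 20.0569

20.0569


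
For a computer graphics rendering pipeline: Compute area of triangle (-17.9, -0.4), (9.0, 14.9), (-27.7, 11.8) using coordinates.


Area = |x_A(y_B-y_C) + x_B(y_C-y_A) + x_C(y_A-y_B)|/2
= |(-55.49) + 109.8 + 423.81|/2
= 478.12/2 = 239.06

239.06


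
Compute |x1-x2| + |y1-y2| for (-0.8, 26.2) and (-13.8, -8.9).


|(-0.8)-(-13.8)| + |26.2-(-8.9)| = 13 + 35.1 = 48.1

48.1


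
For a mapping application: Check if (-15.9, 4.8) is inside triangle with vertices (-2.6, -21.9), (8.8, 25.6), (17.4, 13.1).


Cross products: AB x AP = 936.13, BC x BP = -487.63, CA x CP = -999.5
All same sign? no

No, outside


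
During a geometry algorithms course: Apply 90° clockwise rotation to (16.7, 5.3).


90° CW: (x,y) -> (y, -x)
(16.7,5.3) -> (5.3, -16.7)

(5.3, -16.7)


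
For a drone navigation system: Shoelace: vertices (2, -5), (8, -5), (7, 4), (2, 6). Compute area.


Shoelace sum: (2*(-5) - 8*(-5)) + (8*4 - 7*(-5)) + (7*6 - 2*4) + (2*(-5) - 2*6)
= 109
Area = |109|/2 = 54.5

54.5


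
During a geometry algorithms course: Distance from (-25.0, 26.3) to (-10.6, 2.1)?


dx=14.4, dy=-24.2
d^2 = 14.4^2 + (-24.2)^2 = 793
d = sqrt(793) = 28.1603

28.1603


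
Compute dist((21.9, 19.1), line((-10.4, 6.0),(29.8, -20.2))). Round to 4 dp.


|cross product| = 1372.88
|line direction| = sqrt(2302.48) = 47.9842
Distance = 1372.88/sqrt(2302.48) = 28.6111

28.6111


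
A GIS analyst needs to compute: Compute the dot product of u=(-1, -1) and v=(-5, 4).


u . v = u_x*v_x + u_y*v_y = (-1)*(-5) + (-1)*4
= 5 + (-4) = 1

1


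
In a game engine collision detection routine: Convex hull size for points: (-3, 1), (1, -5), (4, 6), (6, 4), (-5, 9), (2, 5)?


Convex hull vertices (CCW): (-5, 9), (-3, 1), (1, -5), (6, 4), (4, 6)
Count = 5

5


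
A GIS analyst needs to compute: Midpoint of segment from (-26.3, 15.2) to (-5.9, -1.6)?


M = (((-26.3)+(-5.9))/2, (15.2+(-1.6))/2)
= (-16.1, 6.8)

(-16.1, 6.8)


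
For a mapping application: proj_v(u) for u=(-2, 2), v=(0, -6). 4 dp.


u.v = -12, |v| = sqrt(36) = 6
Scalar projection = u.v / |v| = -12 / sqrt(36) = -2

-2


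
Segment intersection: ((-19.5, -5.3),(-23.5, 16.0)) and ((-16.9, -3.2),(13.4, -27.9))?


Cross products: d1=-127.85, d2=418.74, d3=-63.78, d4=-610.37
d1*d2 < 0 and d3*d4 < 0? no

No, they don't intersect


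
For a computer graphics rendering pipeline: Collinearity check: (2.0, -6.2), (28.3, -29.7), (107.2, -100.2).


Cross product: (28.3-2)*((-100.2)-(-6.2)) - ((-29.7)-(-6.2))*(107.2-2)
= 0

Yes, collinear


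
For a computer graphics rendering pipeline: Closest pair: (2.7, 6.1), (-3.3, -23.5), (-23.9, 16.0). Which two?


d(P0,P1) = 30.202, d(P0,P2) = 28.3826, d(P1,P2) = 44.549
Closest: P0 and P2

Closest pair: (2.7, 6.1) and (-23.9, 16.0), distance = 28.3826


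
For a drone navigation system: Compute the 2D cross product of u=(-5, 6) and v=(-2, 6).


u x v = u_x*v_y - u_y*v_x = (-5)*6 - 6*(-2)
= (-30) - (-12) = -18

-18


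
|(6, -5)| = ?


|u| = sqrt(6^2 + (-5)^2) = sqrt(61) = 7.8102

7.8102


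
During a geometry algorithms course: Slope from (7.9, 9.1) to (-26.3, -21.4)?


slope = (y2-y1)/(x2-x1) = ((-21.4)-9.1)/((-26.3)-7.9) = (-30.5)/(-34.2) = 0.8918

0.8918


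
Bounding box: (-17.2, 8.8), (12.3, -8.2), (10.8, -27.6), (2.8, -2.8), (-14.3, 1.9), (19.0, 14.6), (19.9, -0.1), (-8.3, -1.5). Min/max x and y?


x range: [-17.2, 19.9]
y range: [-27.6, 14.6]
Bounding box: (-17.2,-27.6) to (19.9,14.6)

(-17.2,-27.6) to (19.9,14.6)


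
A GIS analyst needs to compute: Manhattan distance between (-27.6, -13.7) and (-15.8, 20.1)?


|(-27.6)-(-15.8)| + |(-13.7)-20.1| = 11.8 + 33.8 = 45.6

45.6


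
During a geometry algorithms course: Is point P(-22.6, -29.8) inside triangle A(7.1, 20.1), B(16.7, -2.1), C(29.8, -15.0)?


Cross products: AB x AP = -1138.38, BC x BP = -869.84, CA x CP = 2175.2
All same sign? no

No, outside


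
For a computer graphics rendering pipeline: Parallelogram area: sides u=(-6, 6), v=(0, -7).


|u x v| = |(-6)*(-7) - 6*0|
= |42 - 0| = 42

42


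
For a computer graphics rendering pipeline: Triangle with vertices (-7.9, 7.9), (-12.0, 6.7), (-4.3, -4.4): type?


Side lengths squared: AB^2=18.25, BC^2=182.5, CA^2=164.25
Sorted: [18.25, 164.25, 182.5]
By sides: Scalene, By angles: Right

Scalene, Right


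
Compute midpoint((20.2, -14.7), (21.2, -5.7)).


M = ((20.2+21.2)/2, ((-14.7)+(-5.7))/2)
= (20.7, -10.2)

(20.7, -10.2)


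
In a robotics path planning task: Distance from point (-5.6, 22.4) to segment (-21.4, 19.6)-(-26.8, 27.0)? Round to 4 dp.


Project P onto AB: t = 0 (clamped to [0,1])
Closest point on segment: (-21.4, 19.6)
Distance: 16.0462

16.0462


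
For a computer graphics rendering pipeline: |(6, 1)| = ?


|u| = sqrt(6^2 + 1^2) = sqrt(37) = 6.0828

6.0828


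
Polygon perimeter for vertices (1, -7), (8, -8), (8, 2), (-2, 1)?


Sides: (1, -7)->(8, -8): sqrt(50) = 7.071068, (8, -8)->(8, 2): sqrt(100) = 10, (8, 2)->(-2, 1): sqrt(101) = 10.049876, (-2, 1)->(1, -7): sqrt(73) = 8.544004
Sum = 35.664948
Perimeter = 35.6649

35.6649


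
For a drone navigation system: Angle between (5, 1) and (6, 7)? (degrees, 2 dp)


u.v = 37, |u| = sqrt(26) = 5.099, |v| = sqrt(85) = 9.2195
cos(theta) = u.v/(|u||v|) = 37/sqrt(2210) = 0.787056
theta = acos(0.787056) = 38.09 degrees

38.09 degrees


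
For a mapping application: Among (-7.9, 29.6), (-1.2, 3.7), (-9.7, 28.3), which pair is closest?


d(P0,P1) = 26.7526, d(P0,P2) = 2.2204, d(P1,P2) = 26.0271
Closest: P0 and P2

Closest pair: (-7.9, 29.6) and (-9.7, 28.3), distance = 2.2204


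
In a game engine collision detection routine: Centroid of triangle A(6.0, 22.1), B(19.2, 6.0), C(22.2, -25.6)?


Centroid = ((x_A+x_B+x_C)/3, (y_A+y_B+y_C)/3)
= ((6+19.2+22.2)/3, (22.1+6+(-25.6))/3)
= (15.8, 0.8333)

(15.8, 0.8333)


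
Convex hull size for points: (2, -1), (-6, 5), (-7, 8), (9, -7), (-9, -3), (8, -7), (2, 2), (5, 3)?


Convex hull vertices (CCW): (-9, -3), (8, -7), (9, -7), (5, 3), (-7, 8)
Count = 5

5


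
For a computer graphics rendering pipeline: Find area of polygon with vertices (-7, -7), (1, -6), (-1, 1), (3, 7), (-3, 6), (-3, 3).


Shoelace sum: ((-7)*(-6) - 1*(-7)) + (1*1 - (-1)*(-6)) + ((-1)*7 - 3*1) + (3*6 - (-3)*7) + ((-3)*3 - (-3)*6) + ((-3)*(-7) - (-7)*3)
= 124
Area = |124|/2 = 62

62


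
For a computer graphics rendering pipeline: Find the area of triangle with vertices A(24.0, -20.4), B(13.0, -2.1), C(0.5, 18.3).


Area = |x_A(y_B-y_C) + x_B(y_C-y_A) + x_C(y_A-y_B)|/2
= |(-489.6) + 503.1 + (-9.15)|/2
= 4.35/2 = 2.175

2.175


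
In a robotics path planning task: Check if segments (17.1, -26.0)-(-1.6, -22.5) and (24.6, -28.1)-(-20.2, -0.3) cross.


Cross products: d1=114.42, d2=477.48, d3=13.02, d4=-350.04
d1*d2 < 0 and d3*d4 < 0? no

No, they don't intersect


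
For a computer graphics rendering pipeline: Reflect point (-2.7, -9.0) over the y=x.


Reflection over y=x: (x,y) -> (y,x)
(-2.7, -9) -> (-9, -2.7)

(-9, -2.7)


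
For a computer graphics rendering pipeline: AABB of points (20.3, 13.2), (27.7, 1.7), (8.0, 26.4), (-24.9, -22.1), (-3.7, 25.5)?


x range: [-24.9, 27.7]
y range: [-22.1, 26.4]
Bounding box: (-24.9,-22.1) to (27.7,26.4)

(-24.9,-22.1) to (27.7,26.4)


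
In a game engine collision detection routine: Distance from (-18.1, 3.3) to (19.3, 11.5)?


dx=37.4, dy=8.2
d^2 = 37.4^2 + 8.2^2 = 1466
d = sqrt(1466) = 38.2884

38.2884


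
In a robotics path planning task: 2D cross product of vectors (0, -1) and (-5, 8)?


u x v = u_x*v_y - u_y*v_x = 0*8 - (-1)*(-5)
= 0 - 5 = -5

-5


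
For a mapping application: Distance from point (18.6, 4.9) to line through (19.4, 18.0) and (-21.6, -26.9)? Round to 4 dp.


|cross product| = 501.18
|line direction| = sqrt(3697.01) = 60.803
Distance = 501.18/sqrt(3697.01) = 8.2427

8.2427


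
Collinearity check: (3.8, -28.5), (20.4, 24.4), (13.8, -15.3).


Cross product: (20.4-3.8)*((-15.3)-(-28.5)) - (24.4-(-28.5))*(13.8-3.8)
= -309.88

No, not collinear


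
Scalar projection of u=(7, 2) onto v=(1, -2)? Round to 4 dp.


u.v = 3, |v| = sqrt(5) = 2.2361
Scalar projection = u.v / |v| = 3 / sqrt(5) = 1.3416

1.3416


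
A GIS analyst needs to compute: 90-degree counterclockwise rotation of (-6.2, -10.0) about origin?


90° CCW: (x,y) -> (-y, x)
(-6.2,-10) -> (10, -6.2)

(10, -6.2)


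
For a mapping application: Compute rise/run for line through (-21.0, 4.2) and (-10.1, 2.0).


slope = (y2-y1)/(x2-x1) = (2-4.2)/((-10.1)-(-21)) = (-2.2)/10.9 = -0.2018

-0.2018


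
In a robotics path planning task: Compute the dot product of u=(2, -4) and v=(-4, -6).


u . v = u_x*v_x + u_y*v_y = 2*(-4) + (-4)*(-6)
= (-8) + 24 = 16

16


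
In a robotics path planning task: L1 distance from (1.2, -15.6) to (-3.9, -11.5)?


|1.2-(-3.9)| + |(-15.6)-(-11.5)| = 5.1 + 4.1 = 9.2

9.2


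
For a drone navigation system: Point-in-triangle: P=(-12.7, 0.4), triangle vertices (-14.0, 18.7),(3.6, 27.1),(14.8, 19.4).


Cross products: AB x AP = -333, BC x BP = -424.55, CA x CP = 527.95
All same sign? no

No, outside


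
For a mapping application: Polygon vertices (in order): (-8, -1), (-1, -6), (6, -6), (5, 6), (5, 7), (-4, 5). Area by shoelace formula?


Shoelace sum: ((-8)*(-6) - (-1)*(-1)) + ((-1)*(-6) - 6*(-6)) + (6*6 - 5*(-6)) + (5*7 - 5*6) + (5*5 - (-4)*7) + ((-4)*(-1) - (-8)*5)
= 257
Area = |257|/2 = 128.5

128.5


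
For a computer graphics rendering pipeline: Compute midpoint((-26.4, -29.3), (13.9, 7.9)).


M = (((-26.4)+13.9)/2, ((-29.3)+7.9)/2)
= (-6.25, -10.7)

(-6.25, -10.7)


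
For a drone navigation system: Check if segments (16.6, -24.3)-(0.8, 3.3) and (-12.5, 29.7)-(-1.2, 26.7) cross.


Cross products: d1=-522.9, d2=-258.42, d3=-50.04, d4=-314.52
d1*d2 < 0 and d3*d4 < 0? no

No, they don't intersect


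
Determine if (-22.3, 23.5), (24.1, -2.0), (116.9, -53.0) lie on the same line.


Cross product: (24.1-(-22.3))*((-53)-23.5) - ((-2)-23.5)*(116.9-(-22.3))
= 0

Yes, collinear


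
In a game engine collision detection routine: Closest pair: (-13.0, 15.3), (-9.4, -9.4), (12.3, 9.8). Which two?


d(P0,P1) = 24.961, d(P0,P2) = 25.8909, d(P1,P2) = 28.9746
Closest: P0 and P1

Closest pair: (-13.0, 15.3) and (-9.4, -9.4), distance = 24.961


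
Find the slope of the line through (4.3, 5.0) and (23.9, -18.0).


slope = (y2-y1)/(x2-x1) = ((-18)-5)/(23.9-4.3) = (-23)/19.6 = -1.1735

-1.1735


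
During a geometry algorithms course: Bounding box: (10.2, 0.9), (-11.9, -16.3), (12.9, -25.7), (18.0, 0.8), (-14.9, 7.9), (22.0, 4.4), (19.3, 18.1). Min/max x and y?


x range: [-14.9, 22]
y range: [-25.7, 18.1]
Bounding box: (-14.9,-25.7) to (22,18.1)

(-14.9,-25.7) to (22,18.1)


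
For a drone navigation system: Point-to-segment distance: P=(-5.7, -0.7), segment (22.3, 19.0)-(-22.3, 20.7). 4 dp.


Project P onto AB: t = 0.6101 (clamped to [0,1])
Closest point on segment: (-4.9096, 20.0371)
Distance: 20.7522

20.7522


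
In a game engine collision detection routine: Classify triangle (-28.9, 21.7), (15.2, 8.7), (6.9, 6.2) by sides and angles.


Side lengths squared: AB^2=2113.81, BC^2=75.14, CA^2=1521.89
Sorted: [75.14, 1521.89, 2113.81]
By sides: Scalene, By angles: Obtuse

Scalene, Obtuse


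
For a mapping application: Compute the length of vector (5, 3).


|u| = sqrt(5^2 + 3^2) = sqrt(34) = 5.831

5.831


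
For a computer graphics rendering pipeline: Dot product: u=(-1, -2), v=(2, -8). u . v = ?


u . v = u_x*v_x + u_y*v_y = (-1)*2 + (-2)*(-8)
= (-2) + 16 = 14

14


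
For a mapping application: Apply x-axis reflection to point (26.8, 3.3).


Reflection over x-axis: (x,y) -> (x,-y)
(26.8, 3.3) -> (26.8, -3.3)

(26.8, -3.3)


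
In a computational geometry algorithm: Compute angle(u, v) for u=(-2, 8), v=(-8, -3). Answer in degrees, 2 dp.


u.v = -8, |u| = sqrt(68) = 8.2462, |v| = sqrt(73) = 8.544
cos(theta) = u.v/(|u||v|) = -8/sqrt(4964) = -0.113547
theta = acos(-0.113547) = 96.52 degrees

96.52 degrees


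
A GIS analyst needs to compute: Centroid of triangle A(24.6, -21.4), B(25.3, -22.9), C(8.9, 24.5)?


Centroid = ((x_A+x_B+x_C)/3, (y_A+y_B+y_C)/3)
= ((24.6+25.3+8.9)/3, ((-21.4)+(-22.9)+24.5)/3)
= (19.6, -6.6)

(19.6, -6.6)


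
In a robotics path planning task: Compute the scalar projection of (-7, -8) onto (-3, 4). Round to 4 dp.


u.v = -11, |v| = sqrt(25) = 5
Scalar projection = u.v / |v| = -11 / sqrt(25) = -2.2

-2.2


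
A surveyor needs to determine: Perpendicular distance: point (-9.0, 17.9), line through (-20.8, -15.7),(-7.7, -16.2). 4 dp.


|cross product| = 446.06
|line direction| = sqrt(171.86) = 13.1095
Distance = 446.06/sqrt(171.86) = 34.0256

34.0256


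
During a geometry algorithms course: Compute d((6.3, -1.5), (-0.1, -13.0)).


dx=-6.4, dy=-11.5
d^2 = (-6.4)^2 + (-11.5)^2 = 173.21
d = sqrt(173.21) = 13.1609

13.1609


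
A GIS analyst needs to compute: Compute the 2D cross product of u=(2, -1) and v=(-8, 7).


u x v = u_x*v_y - u_y*v_x = 2*7 - (-1)*(-8)
= 14 - 8 = 6

6


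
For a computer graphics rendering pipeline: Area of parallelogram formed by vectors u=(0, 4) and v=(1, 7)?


|u x v| = |0*7 - 4*1|
= |0 - 4| = 4

4


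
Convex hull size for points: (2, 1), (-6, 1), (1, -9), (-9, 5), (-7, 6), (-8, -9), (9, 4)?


Convex hull vertices (CCW): (-9, 5), (-8, -9), (1, -9), (9, 4), (-7, 6)
Count = 5

5


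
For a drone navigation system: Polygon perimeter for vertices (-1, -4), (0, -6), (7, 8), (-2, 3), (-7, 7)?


Sides: (-1, -4)->(0, -6): sqrt(5) = 2.236068, (0, -6)->(7, 8): sqrt(245) = 15.652476, (7, 8)->(-2, 3): sqrt(106) = 10.29563, (-2, 3)->(-7, 7): sqrt(41) = 6.403124, (-7, 7)->(-1, -4): sqrt(157) = 12.529964
Sum = 47.117262
Perimeter = 47.1173

47.1173


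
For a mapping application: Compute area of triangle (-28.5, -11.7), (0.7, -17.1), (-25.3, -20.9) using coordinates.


Area = |x_A(y_B-y_C) + x_B(y_C-y_A) + x_C(y_A-y_B)|/2
= |(-108.3) + (-6.44) + (-136.62)|/2
= 251.36/2 = 125.68

125.68


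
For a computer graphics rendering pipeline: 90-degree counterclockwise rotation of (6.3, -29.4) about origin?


90° CCW: (x,y) -> (-y, x)
(6.3,-29.4) -> (29.4, 6.3)

(29.4, 6.3)


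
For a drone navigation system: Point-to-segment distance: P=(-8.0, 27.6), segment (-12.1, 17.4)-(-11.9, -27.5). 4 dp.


Project P onto AB: t = 0 (clamped to [0,1])
Closest point on segment: (-12.1, 17.4)
Distance: 10.9932

10.9932
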